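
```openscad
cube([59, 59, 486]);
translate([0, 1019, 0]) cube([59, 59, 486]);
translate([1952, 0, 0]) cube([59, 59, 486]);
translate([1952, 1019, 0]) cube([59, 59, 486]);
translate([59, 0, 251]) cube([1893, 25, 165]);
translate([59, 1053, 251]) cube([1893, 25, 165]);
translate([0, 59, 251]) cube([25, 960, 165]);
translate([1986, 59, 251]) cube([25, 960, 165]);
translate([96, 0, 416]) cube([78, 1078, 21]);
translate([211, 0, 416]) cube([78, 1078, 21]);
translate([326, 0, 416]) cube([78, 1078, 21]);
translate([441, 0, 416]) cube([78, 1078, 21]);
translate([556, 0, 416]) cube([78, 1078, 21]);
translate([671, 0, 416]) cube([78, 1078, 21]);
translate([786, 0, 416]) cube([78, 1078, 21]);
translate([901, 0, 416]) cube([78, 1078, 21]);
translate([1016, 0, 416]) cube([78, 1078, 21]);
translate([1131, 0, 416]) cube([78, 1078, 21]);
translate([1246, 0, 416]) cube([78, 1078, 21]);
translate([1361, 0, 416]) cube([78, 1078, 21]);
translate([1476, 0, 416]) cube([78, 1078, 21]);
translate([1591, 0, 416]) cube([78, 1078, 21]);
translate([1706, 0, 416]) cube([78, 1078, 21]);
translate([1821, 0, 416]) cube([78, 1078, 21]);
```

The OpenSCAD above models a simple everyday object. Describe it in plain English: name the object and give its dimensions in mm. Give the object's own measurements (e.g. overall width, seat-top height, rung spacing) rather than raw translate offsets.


A bed frame 2011 mm long (x) by 1078 mm wide (y). Four 59×59 mm corner posts, 486 mm tall, at the corners of the footprint. Four rails of 25 mm thickness and 165 mm height run between adjacent posts with their undersides at z = 251 mm, their outer faces flush with the outside of the frame (the two x-running rails run between the posts' inner faces; the two y-running rails run between the posts' inner faces). 16 slats, each 78 mm wide (x) and 21 mm thick, lie across the top of the two x-running rails, running the full 1078 mm width of the frame in y; along x they sit between the end posts with a 37 mm gap after the −x posts and between neighbouring slats, leaving 53 mm before the +x posts.


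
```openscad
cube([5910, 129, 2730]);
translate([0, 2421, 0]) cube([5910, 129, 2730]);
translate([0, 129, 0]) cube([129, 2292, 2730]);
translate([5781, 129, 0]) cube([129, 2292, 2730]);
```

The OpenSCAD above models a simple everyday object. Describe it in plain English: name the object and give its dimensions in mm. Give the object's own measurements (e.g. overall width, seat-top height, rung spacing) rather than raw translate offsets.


The wall frame of a small rectangular building: four walls, each 2730 mm tall and 129 mm thick, enclosing a footprint 5910 mm (x) by 2550 mm (y) outside-to-outside, with no floor or roof. The front and back walls (the −y and +y sides) span the full width; the two side walls fit between them.


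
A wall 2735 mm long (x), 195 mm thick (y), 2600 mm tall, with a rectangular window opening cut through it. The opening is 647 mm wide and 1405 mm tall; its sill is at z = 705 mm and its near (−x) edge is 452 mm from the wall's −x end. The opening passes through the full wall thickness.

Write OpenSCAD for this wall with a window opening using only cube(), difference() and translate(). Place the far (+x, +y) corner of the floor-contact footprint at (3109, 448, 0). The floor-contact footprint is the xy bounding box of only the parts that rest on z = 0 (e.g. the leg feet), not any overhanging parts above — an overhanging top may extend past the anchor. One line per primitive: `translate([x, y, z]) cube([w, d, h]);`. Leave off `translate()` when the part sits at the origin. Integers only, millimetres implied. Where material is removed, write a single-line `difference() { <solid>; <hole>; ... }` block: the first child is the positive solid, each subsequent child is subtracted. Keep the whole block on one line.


difference() { translate([374, 253, 0]) cube([2735, 195, 2600]); translate([826, 253, 705]) cube([647, 195, 1405]); }


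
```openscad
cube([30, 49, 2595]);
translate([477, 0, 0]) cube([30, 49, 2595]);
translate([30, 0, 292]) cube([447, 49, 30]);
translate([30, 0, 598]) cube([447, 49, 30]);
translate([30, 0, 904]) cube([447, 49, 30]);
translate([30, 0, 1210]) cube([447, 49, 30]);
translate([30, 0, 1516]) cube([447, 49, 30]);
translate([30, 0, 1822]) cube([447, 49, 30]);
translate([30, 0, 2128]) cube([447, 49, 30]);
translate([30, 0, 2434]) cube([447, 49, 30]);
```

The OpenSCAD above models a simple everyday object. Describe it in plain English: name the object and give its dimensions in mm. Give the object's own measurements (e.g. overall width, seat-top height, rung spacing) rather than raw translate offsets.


A straight ladder. Two 30×49 mm vertical rails, 2595 mm tall, stand 507 mm apart (outside-to-outside) with their front faces coplanar on the −y side. 8 rungs, each 49 mm deep and 30 mm tall, span between the inner faces of the rails, front faces flush with the rails. The lowest rung's underside is at z = 292 mm and rungs are spaced 306 mm apart (underside to underside).


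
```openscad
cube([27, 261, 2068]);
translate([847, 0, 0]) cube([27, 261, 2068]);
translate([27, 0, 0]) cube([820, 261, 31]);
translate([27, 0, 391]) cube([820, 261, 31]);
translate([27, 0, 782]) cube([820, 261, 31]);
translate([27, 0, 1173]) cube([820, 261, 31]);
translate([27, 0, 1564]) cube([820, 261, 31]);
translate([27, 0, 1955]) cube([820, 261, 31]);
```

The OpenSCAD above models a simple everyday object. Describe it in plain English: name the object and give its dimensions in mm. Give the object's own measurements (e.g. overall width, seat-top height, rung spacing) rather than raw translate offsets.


An open bookshelf. Two side panels, each 27 mm thick, 261 mm deep and 2068 mm tall, stand 874 mm apart (outside-to-outside). Between them sit 6 shelves, each 31 mm thick and 261 mm deep, spanning the full gap between the sides. The bottom shelf rests on the floor (its underside at z = 0) and the clear gap between one shelf's top and the next shelf's underside is 360 mm.


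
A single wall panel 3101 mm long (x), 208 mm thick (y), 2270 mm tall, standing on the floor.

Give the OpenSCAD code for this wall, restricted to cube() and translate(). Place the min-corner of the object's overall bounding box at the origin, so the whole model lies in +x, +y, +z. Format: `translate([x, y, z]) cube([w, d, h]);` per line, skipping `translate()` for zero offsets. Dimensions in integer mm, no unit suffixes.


cube([3101, 208, 2270]);


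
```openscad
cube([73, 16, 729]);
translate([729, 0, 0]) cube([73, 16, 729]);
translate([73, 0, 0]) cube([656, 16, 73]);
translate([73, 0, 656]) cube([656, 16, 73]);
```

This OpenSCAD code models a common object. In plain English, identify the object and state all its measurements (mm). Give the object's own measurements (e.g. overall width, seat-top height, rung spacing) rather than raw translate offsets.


A rectangular picture frame lying in the x–z plane (depth along y). The opening is 656 mm wide (x) by 583 mm tall (z), surrounded by a border 73 mm wide on all four sides. The frame is 16 mm deep and is made of two full-height vertical stiles with two horizontal rails fitted between them.


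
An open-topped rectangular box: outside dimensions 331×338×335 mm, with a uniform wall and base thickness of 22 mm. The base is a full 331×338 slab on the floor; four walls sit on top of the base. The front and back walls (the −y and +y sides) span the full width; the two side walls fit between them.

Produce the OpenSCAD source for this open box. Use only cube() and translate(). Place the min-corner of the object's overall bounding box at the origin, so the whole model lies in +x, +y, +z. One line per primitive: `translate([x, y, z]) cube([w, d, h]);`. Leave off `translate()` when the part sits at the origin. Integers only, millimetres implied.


cube([331, 338, 22]);
translate([0, 0, 22]) cube([331, 22, 313]);
translate([0, 316, 22]) cube([331, 22, 313]);
translate([0, 22, 22]) cube([22, 294, 313]);
translate([309, 22, 22]) cube([22, 294, 313]);


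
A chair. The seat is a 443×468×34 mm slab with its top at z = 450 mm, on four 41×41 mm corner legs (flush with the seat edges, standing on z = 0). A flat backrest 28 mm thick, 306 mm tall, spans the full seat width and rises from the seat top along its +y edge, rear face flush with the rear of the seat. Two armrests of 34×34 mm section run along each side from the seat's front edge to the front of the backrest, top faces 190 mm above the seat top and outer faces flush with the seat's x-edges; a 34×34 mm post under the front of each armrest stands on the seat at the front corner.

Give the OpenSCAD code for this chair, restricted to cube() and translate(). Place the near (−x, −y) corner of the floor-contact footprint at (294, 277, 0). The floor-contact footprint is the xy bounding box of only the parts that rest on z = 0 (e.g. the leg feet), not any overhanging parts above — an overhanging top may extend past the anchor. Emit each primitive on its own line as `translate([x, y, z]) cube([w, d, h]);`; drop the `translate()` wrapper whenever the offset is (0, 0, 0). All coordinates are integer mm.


translate([294, 277, 416]) cube([443, 468, 34]);
translate([294, 277, 0]) cube([41, 41, 416]);
translate([696, 277, 0]) cube([41, 41, 416]);
translate([294, 704, 0]) cube([41, 41, 416]);
translate([696, 704, 0]) cube([41, 41, 416]);
translate([294, 717, 450]) cube([443, 28, 306]);
translate([294, 277, 606]) cube([34, 440, 34]);
translate([703, 277, 606]) cube([34, 440, 34]);
translate([294, 277, 450]) cube([34, 34, 156]);
translate([703, 277, 450]) cube([34, 34, 156]);


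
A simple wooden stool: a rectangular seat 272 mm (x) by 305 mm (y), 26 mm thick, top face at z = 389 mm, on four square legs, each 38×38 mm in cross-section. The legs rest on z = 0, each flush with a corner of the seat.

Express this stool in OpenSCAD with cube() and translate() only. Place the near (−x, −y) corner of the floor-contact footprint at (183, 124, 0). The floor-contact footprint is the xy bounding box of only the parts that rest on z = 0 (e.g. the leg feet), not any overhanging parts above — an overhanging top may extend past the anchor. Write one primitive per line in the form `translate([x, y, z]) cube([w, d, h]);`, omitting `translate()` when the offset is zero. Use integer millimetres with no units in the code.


// leg_h = 389 - 26 = 363
translate([183, 124, 363]) cube([272, 305, 26]);
translate([183, 124, 0]) cube([38, 38, 363]);
translate([417, 124, 0]) cube([38, 38, 363]);
translate([183, 391, 0]) cube([38, 38, 363]);
translate([417, 391, 0]) cube([38, 38, 363]);


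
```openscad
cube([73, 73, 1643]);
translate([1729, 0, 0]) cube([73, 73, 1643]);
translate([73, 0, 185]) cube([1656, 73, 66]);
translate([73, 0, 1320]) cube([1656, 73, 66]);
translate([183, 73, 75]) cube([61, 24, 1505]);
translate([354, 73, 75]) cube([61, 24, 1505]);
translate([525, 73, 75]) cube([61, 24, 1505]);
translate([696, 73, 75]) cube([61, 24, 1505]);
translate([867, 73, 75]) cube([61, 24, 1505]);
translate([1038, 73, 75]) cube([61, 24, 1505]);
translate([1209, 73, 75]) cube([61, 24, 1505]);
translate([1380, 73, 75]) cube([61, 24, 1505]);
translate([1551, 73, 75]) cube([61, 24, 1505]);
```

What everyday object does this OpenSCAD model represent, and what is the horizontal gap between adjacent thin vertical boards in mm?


A fence section. The picket gap is 110 mm.

Two posts, two rails, 9 pickets — a fence section. Span 1656 mm holds 9 pickets of 61 mm with 10 equal gaps: ⌊(1656 − 9·61) / 10⌋ = 110 mm.


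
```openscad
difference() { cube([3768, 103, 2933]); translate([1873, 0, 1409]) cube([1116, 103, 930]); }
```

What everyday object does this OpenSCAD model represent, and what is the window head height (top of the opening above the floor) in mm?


A wall with a window opening. The window head height is 2339 mm.

A wall with a rectangular opening subtracted — a window. Sill at z = 1409, opening 930 mm tall, so the head is at 1409 + 930 = 2339 mm.


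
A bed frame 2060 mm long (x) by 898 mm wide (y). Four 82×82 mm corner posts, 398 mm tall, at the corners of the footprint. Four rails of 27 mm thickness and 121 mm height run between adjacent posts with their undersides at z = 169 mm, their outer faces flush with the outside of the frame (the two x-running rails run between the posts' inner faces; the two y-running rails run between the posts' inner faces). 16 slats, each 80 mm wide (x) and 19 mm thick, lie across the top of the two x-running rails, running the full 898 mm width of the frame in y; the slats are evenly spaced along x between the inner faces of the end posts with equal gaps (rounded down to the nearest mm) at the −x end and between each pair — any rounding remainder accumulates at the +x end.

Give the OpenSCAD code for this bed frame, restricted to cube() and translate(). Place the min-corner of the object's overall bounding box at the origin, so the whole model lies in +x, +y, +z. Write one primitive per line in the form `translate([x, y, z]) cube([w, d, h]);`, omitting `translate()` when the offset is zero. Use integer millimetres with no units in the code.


cube([82, 82, 398]);
translate([0, 816, 0]) cube([82, 82, 398]);
translate([1978, 0, 0]) cube([82, 82, 398]);
translate([1978, 816, 0]) cube([82, 82, 398]);
translate([82, 0, 169]) cube([1896, 27, 121]);
translate([82, 871, 169]) cube([1896, 27, 121]);
translate([0, 82, 169]) cube([27, 734, 121]);
translate([2033, 82, 169]) cube([27, 734, 121]);
translate([118, 0, 290]) cube([80, 898, 19]);
translate([234, 0, 290]) cube([80, 898, 19]);
translate([350, 0, 290]) cube([80, 898, 19]);
translate([466, 0, 290]) cube([80, 898, 19]);
translate([582, 0, 290]) cube([80, 898, 19]);
translate([698, 0, 290]) cube([80, 898, 19]);
translate([814, 0, 290]) cube([80, 898, 19]);
translate([930, 0, 290]) cube([80, 898, 19]);
translate([1046, 0, 290]) cube([80, 898, 19]);
translate([1162, 0, 290]) cube([80, 898, 19]);
translate([1278, 0, 290]) cube([80, 898, 19]);
translate([1394, 0, 290]) cube([80, 898, 19]);
translate([1510, 0, 290]) cube([80, 898, 19]);
translate([1626, 0, 290]) cube([80, 898, 19]);
translate([1742, 0, 290]) cube([80, 898, 19]);
translate([1858, 0, 290]) cube([80, 898, 19]);


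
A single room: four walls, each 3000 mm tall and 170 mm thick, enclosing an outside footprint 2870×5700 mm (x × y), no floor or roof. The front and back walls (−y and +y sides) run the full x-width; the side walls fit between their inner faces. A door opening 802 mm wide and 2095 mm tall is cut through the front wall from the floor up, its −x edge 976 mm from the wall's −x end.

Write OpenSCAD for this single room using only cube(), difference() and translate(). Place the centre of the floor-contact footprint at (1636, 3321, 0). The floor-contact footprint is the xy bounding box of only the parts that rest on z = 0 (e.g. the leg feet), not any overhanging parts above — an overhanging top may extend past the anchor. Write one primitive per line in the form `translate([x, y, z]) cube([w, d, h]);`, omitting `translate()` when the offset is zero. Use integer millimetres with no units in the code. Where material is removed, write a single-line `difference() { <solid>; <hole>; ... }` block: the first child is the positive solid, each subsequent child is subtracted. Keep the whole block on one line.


difference() { translate([201, 471, 0]) cube([2870, 170, 3000]); translate([1177, 471, 0]) cube([802, 170, 2095]); }
translate([201, 6001, 0]) cube([2870, 170, 3000]);
translate([201, 641, 0]) cube([170, 5360, 3000]);
translate([2901, 641, 0]) cube([170, 5360, 3000]);


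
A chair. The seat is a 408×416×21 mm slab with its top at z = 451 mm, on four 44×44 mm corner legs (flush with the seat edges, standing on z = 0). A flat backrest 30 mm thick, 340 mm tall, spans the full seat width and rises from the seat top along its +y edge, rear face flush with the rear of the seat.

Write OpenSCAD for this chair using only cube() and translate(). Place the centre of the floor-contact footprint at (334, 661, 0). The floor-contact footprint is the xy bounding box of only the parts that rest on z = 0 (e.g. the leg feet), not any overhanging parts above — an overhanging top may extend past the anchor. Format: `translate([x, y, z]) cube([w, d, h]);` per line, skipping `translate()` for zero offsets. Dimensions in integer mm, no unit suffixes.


// leg_h = 451 - 21 = 430
translate([130, 453, 430]) cube([408, 416, 21]);
translate([130, 453, 0]) cube([44, 44, 430]);
translate([494, 453, 0]) cube([44, 44, 430]);
translate([130, 825, 0]) cube([44, 44, 430]);
translate([494, 825, 0]) cube([44, 44, 430]);
translate([130, 839, 451]) cube([408, 30, 340]);


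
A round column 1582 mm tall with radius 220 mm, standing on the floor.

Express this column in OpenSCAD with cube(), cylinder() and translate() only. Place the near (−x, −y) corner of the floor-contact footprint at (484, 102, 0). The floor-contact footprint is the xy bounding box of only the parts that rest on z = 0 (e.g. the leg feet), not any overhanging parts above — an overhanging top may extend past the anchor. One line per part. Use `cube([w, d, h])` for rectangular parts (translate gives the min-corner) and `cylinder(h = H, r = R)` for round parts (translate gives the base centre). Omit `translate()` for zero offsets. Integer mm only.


translate([704, 322, 0]) cylinder(h = 1582, r = 220);


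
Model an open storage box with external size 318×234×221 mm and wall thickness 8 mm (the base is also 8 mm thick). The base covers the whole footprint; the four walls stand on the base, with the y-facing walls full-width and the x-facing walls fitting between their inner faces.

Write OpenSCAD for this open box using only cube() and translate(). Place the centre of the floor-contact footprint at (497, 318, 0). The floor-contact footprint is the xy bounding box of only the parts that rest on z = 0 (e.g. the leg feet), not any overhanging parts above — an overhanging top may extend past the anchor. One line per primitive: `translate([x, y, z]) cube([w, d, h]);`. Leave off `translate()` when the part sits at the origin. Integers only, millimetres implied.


translate([338, 201, 0]) cube([318, 234, 8]);
translate([338, 201, 8]) cube([318, 8, 213]);
translate([338, 427, 8]) cube([318, 8, 213]);
translate([338, 209, 8]) cube([8, 218, 213]);
translate([648, 209, 8]) cube([8, 218, 213]);


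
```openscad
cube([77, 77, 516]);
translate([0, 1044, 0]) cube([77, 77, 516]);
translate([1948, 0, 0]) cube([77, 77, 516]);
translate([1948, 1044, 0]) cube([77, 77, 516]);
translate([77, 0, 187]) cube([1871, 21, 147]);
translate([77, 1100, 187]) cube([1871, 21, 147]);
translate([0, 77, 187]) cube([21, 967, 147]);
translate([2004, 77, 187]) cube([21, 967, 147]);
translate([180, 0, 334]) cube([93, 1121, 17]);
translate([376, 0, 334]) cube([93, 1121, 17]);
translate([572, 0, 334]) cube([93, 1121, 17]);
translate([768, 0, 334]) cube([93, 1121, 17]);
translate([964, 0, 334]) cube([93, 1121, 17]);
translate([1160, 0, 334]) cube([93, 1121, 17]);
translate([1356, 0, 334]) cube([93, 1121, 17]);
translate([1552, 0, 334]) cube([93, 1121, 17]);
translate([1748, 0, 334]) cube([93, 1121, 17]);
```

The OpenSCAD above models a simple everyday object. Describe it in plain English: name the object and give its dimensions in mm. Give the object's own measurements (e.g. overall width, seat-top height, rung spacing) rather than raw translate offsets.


A bed frame 2025 mm long (x) by 1121 mm wide (y). Four 77×77 mm corner posts, 516 mm tall, at the corners of the footprint. Four rails of 21 mm thickness and 147 mm height run between adjacent posts with their undersides at z = 187 mm, their outer faces flush with the outside of the frame (the two x-running rails run between the posts' inner faces; the two y-running rails run between the posts' inner faces). 9 slats, each 93 mm wide (x) and 17 mm thick, lie across the top of the two x-running rails, running the full 1121 mm width of the frame in y; along x they sit between the end posts with a 103 mm gap after the −x posts and between neighbouring slats, leaving 107 mm before the +x posts.


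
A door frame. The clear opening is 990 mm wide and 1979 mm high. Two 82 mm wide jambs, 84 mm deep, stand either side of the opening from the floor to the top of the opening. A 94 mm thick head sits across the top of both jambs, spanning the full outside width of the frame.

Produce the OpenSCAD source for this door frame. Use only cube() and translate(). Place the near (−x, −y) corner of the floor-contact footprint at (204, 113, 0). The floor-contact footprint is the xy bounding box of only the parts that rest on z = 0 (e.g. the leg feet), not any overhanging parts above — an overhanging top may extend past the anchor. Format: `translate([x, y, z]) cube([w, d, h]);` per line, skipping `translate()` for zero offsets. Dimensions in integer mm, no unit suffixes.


translate([204, 113, 0]) cube([82, 84, 1979]);
translate([1276, 113, 0]) cube([82, 84, 1979]);
translate([204, 113, 1979]) cube([1154, 84, 94]);


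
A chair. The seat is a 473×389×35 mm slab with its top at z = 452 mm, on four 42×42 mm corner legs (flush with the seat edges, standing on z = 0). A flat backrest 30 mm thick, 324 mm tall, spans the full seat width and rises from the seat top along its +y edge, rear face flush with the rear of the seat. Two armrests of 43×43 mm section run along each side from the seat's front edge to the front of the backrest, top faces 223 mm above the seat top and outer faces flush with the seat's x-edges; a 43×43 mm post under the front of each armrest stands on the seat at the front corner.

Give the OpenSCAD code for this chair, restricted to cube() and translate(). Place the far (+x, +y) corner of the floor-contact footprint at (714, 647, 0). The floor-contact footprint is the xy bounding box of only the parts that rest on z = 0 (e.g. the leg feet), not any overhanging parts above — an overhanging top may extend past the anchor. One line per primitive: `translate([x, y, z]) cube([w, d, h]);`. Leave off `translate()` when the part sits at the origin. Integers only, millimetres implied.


translate([241, 258, 417]) cube([473, 389, 35]);
translate([241, 258, 0]) cube([42, 42, 417]);
translate([672, 258, 0]) cube([42, 42, 417]);
translate([241, 605, 0]) cube([42, 42, 417]);
translate([672, 605, 0]) cube([42, 42, 417]);
translate([241, 617, 452]) cube([473, 30, 324]);
translate([241, 258, 632]) cube([43, 359, 43]);
translate([671, 258, 632]) cube([43, 359, 43]);
translate([241, 258, 452]) cube([43, 43, 180]);
translate([671, 258, 452]) cube([43, 43, 180]);


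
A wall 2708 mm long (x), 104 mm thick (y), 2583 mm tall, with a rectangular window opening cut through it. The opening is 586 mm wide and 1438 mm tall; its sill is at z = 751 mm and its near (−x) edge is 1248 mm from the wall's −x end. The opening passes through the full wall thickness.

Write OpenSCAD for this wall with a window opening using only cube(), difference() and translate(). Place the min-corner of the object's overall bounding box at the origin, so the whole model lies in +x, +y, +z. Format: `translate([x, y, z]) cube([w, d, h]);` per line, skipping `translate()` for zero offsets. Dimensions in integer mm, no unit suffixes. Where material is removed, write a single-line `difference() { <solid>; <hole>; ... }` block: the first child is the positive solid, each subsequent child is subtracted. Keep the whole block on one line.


difference() { cube([2708, 104, 2583]); translate([1248, 0, 751]) cube([586, 104, 1438]); }


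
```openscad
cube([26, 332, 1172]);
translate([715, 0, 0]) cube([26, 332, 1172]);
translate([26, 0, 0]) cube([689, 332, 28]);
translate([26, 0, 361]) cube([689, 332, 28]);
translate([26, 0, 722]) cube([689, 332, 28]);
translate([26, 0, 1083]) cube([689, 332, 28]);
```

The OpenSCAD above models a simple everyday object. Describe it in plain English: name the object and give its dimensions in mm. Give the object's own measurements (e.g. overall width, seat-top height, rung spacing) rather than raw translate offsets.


An open bookshelf. Two side panels, each 26 mm thick, 332 mm deep and 1172 mm tall, stand 741 mm apart (outside-to-outside). Between them sit 4 shelves, each 28 mm thick and 332 mm deep, spanning the full gap between the sides. The bottom shelf rests on the floor (its underside at z = 0) and the clear gap between one shelf's top and the next shelf's underside is 333 mm.


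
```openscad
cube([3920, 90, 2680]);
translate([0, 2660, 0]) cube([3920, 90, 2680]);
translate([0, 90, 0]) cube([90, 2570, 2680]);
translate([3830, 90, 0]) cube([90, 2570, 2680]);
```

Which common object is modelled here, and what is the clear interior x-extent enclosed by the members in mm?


A house (or room) frame. The interior width is 3740 mm.

Four 2680 mm walls enclosing a rectangle with no floor or roof — a room or house frame. Outside width is 3920 mm and wall thickness is 90 mm, so the interior width is 3920 − 2 × 90 = 3740 mm.


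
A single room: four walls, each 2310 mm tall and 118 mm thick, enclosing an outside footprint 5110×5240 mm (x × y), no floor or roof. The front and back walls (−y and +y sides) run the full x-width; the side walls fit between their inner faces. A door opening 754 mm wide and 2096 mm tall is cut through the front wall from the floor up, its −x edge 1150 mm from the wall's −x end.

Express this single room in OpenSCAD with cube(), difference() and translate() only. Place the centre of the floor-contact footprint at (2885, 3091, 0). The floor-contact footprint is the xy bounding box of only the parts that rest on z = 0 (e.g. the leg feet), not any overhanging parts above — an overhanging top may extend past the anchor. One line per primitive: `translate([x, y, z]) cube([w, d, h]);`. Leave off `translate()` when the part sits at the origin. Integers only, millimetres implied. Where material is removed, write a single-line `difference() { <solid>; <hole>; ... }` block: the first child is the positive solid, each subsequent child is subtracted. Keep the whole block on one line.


difference() { translate([330, 471, 0]) cube([5110, 118, 2310]); translate([1480, 471, 0]) cube([754, 118, 2096]); }
translate([330, 5593, 0]) cube([5110, 118, 2310]);
translate([330, 589, 0]) cube([118, 5004, 2310]);
translate([5322, 589, 0]) cube([118, 5004, 2310]);


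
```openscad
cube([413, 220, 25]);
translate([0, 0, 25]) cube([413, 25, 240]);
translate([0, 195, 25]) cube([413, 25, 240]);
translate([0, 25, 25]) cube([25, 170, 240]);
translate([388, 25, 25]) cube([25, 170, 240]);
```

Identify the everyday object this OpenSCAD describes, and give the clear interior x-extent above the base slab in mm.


An open box. The internal width is 363 mm.

A 413×220 base slab with four walls standing on it — an open box. The base is 413 mm wide and the walls are 25 mm thick, so the internal width is 413 − 2 × 25 = 363 mm.


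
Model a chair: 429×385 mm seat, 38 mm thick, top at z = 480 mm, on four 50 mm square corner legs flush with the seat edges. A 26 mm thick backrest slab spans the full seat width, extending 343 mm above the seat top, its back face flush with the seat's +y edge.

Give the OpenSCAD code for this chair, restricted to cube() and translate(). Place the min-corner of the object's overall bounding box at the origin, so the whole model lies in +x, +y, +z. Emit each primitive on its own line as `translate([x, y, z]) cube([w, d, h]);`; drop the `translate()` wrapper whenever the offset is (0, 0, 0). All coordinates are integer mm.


translate([0, 0, 442]) cube([429, 385, 38]);
cube([50, 50, 442]);
translate([379, 0, 0]) cube([50, 50, 442]);
translate([0, 335, 0]) cube([50, 50, 442]);
translate([379, 335, 0]) cube([50, 50, 442]);
translate([0, 359, 480]) cube([429, 26, 343]);


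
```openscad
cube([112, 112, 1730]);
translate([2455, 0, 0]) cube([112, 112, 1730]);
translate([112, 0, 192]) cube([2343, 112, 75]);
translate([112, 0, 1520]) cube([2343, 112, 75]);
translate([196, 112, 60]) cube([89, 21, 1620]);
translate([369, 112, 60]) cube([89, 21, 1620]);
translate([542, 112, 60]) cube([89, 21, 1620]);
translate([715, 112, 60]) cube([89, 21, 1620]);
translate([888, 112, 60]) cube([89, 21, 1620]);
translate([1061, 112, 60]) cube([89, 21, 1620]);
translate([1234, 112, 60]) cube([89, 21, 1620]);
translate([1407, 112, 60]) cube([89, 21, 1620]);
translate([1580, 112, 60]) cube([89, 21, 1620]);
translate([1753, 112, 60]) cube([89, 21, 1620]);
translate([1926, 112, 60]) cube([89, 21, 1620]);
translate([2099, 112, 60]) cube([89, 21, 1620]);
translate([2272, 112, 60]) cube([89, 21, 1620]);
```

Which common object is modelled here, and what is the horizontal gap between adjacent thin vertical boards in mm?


A fence section. The picket gap is 84 mm.

Two posts, two rails, 13 pickets — a fence section. Span 2343 mm holds 13 pickets of 89 mm with 14 equal gaps: ⌊(2343 − 13·89) / 14⌋ = 84 mm.


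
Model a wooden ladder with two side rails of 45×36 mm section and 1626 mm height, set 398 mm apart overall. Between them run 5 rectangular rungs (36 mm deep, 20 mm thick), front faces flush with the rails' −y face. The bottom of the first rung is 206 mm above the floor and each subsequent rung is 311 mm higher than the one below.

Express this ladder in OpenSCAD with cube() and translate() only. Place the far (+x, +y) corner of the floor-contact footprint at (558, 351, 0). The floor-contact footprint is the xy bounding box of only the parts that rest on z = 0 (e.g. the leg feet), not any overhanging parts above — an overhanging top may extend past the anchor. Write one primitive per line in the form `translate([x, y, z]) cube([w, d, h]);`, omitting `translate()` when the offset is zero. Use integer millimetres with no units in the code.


translate([160, 315, 0]) cube([45, 36, 1626]);
translate([513, 315, 0]) cube([45, 36, 1626]);
translate([205, 315, 206]) cube([308, 36, 20]);
translate([205, 315, 517]) cube([308, 36, 20]);
translate([205, 315, 828]) cube([308, 36, 20]);
translate([205, 315, 1139]) cube([308, 36, 20]);
translate([205, 315, 1450]) cube([308, 36, 20]);


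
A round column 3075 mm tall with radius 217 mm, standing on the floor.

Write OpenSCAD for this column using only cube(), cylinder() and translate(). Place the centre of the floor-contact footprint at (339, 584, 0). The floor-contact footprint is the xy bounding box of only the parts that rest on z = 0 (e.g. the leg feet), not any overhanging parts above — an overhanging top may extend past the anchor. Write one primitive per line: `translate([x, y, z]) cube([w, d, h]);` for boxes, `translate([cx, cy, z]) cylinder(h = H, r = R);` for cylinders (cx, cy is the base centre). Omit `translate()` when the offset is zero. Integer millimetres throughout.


translate([339, 584, 0]) cylinder(h = 3075, r = 217);


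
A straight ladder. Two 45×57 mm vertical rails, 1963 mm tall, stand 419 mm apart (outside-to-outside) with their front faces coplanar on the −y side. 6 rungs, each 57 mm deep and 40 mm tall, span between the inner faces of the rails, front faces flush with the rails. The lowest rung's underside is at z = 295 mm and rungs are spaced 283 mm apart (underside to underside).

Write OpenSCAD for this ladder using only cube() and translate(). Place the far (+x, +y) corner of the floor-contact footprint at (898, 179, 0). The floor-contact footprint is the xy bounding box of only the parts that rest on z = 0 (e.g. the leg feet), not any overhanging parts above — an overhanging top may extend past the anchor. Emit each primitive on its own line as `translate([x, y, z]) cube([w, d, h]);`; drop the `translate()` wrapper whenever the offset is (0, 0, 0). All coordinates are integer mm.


translate([479, 122, 0]) cube([45, 57, 1963]);
translate([853, 122, 0]) cube([45, 57, 1963]);
translate([524, 122, 295]) cube([329, 57, 40]);
translate([524, 122, 578]) cube([329, 57, 40]);
translate([524, 122, 861]) cube([329, 57, 40]);
translate([524, 122, 1144]) cube([329, 57, 40]);
translate([524, 122, 1427]) cube([329, 57, 40]);
translate([524, 122, 1710]) cube([329, 57, 40]);


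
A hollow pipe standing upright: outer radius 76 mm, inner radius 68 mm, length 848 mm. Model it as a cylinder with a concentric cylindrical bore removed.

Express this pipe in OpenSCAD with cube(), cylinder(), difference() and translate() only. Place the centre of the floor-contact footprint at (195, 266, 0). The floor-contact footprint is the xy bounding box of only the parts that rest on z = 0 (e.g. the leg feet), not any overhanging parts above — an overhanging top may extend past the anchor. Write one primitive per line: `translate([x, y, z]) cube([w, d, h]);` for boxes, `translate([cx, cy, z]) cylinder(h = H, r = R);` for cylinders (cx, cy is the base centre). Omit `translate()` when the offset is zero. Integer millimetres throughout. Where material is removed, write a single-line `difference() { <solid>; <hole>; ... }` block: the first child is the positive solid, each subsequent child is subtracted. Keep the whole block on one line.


difference() { translate([195, 266, 0]) cylinder(h = 848, r = 76); translate([195, 266, 0]) cylinder(h = 848, r = 68); }


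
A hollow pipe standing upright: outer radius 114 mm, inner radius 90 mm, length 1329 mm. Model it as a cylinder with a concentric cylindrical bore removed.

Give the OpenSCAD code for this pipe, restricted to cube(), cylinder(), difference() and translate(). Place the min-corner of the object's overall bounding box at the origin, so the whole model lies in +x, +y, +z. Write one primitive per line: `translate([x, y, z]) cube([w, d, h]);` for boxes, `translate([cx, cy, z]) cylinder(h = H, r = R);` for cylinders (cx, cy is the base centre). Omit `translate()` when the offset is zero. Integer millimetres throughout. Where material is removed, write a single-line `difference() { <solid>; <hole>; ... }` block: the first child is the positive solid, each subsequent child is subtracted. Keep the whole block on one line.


difference() { translate([114, 114, 0]) cylinder(h = 1329, r = 114); translate([114, 114, 0]) cylinder(h = 1329, r = 90); }


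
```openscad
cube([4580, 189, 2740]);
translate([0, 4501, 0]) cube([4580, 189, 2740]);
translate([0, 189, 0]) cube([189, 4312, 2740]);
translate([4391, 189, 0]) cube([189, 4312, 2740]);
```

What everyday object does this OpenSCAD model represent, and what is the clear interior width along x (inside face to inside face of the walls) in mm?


A house (or room) frame. The interior width is 4202 mm.

Four 2740 mm walls enclosing a rectangle with no floor or roof — a room or house frame. Outside width is 4580 mm and wall thickness is 189 mm, so the interior width is 4580 − 2 × 189 = 4202 mm.


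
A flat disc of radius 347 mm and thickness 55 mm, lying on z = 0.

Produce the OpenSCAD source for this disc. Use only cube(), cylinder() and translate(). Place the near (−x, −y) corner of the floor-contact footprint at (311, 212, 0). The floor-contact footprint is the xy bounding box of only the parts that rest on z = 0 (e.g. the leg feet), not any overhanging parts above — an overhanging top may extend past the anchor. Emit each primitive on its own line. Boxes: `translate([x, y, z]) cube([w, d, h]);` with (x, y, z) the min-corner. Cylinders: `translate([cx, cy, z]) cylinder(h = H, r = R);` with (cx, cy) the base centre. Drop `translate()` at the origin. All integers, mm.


translate([658, 559, 0]) cylinder(h = 55, r = 347);


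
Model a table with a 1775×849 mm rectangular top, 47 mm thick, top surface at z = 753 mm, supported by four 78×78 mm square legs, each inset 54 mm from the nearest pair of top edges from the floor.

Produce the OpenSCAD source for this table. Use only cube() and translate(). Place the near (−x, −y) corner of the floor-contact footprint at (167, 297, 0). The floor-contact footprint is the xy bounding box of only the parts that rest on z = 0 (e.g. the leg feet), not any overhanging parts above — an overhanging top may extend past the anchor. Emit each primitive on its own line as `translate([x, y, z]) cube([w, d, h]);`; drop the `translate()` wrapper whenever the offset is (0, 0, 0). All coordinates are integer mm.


translate([113, 243, 706]) cube([1775, 849, 47]);
translate([167, 297, 0]) cube([78, 78, 706]);
translate([1756, 297, 0]) cube([78, 78, 706]);
translate([167, 960, 0]) cube([78, 78, 706]);
translate([1756, 960, 0]) cube([78, 78, 706]);


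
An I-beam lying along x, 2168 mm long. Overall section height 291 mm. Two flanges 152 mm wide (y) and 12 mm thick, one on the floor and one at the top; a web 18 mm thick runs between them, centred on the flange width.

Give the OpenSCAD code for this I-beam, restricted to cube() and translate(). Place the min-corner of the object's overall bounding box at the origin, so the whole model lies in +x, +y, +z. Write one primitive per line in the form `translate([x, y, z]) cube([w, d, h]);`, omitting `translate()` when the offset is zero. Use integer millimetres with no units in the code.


cube([2168, 152, 12]);
translate([0, 67, 12]) cube([2168, 18, 267]);
translate([0, 0, 279]) cube([2168, 152, 12]);


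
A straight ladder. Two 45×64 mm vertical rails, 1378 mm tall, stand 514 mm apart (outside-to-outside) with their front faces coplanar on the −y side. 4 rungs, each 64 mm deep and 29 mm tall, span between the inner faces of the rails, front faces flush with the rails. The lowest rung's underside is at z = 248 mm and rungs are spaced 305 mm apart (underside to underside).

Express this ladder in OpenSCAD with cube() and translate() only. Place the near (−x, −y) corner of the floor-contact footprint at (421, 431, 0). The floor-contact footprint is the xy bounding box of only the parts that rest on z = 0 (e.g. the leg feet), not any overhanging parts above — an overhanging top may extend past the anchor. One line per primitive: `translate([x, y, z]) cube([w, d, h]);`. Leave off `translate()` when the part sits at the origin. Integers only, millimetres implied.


translate([421, 431, 0]) cube([45, 64, 1378]);
translate([890, 431, 0]) cube([45, 64, 1378]);
translate([466, 431, 248]) cube([424, 64, 29]);
translate([466, 431, 553]) cube([424, 64, 29]);
translate([466, 431, 858]) cube([424, 64, 29]);
translate([466, 431, 1163]) cube([424, 64, 29]);


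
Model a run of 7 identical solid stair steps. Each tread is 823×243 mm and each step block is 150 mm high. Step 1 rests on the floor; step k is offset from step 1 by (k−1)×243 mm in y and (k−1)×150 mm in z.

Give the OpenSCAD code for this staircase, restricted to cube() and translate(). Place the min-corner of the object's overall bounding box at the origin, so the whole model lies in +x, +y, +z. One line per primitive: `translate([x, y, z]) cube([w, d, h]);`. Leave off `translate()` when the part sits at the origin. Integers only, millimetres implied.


cube([823, 243, 150]);
translate([0, 243, 150]) cube([823, 243, 150]);
translate([0, 486, 300]) cube([823, 243, 150]);
translate([0, 729, 450]) cube([823, 243, 150]);
translate([0, 972, 600]) cube([823, 243, 150]);
translate([0, 1215, 750]) cube([823, 243, 150]);
translate([0, 1458, 900]) cube([823, 243, 150]);


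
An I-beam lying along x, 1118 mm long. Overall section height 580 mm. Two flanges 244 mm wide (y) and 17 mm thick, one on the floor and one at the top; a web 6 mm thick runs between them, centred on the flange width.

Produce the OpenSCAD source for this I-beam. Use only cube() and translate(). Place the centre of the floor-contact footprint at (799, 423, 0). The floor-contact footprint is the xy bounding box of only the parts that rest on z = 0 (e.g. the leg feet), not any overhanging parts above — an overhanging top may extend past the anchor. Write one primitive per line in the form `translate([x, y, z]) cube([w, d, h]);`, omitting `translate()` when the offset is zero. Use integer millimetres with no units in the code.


translate([240, 301, 0]) cube([1118, 244, 17]);
translate([240, 420, 17]) cube([1118, 6, 546]);
translate([240, 301, 563]) cube([1118, 244, 17]);


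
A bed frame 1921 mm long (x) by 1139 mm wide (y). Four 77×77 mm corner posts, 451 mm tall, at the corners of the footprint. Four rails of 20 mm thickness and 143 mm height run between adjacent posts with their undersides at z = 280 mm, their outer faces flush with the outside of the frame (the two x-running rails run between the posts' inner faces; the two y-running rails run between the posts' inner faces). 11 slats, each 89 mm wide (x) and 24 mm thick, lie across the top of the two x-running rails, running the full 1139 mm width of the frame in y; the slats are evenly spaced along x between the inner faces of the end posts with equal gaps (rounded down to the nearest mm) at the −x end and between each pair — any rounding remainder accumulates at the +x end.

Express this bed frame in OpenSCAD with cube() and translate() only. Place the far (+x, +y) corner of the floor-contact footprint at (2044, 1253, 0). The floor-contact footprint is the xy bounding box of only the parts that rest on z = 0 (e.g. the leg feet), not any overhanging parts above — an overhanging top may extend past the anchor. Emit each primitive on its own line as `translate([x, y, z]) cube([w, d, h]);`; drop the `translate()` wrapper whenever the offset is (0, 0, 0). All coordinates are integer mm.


// slat z = rail_z + rail_h = 280 + 143 = 423
// slat gap = ⌊(1767 − 11·89) / 12⌋ = 65
translate([123, 114, 0]) cube([77, 77, 451]);
translate([123, 1176, 0]) cube([77, 77, 451]);
translate([1967, 114, 0]) cube([77, 77, 451]);
translate([1967, 1176, 0]) cube([77, 77, 451]);
translate([200, 114, 280]) cube([1767, 20, 143]);
translate([200, 1233, 280]) cube([1767, 20, 143]);
translate([123, 191, 280]) cube([20, 985, 143]);
translate([2024, 191, 280]) cube([20, 985, 143]);
translate([265, 114, 423]) cube([89, 1139, 24]);
translate([419, 114, 423]) cube([89, 1139, 24]);
translate([573, 114, 423]) cube([89, 1139, 24]);
translate([727, 114, 423]) cube([89, 1139, 24]);
translate([881, 114, 423]) cube([89, 1139, 24]);
translate([1035, 114, 423]) cube([89, 1139, 24]);
translate([1189, 114, 423]) cube([89, 1139, 24]);
translate([1343, 114, 423]) cube([89, 1139, 24]);
translate([1497, 114, 423]) cube([89, 1139, 24]);
translate([1651, 114, 423]) cube([89, 1139, 24]);
translate([1805, 114, 423]) cube([89, 1139, 24]);
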